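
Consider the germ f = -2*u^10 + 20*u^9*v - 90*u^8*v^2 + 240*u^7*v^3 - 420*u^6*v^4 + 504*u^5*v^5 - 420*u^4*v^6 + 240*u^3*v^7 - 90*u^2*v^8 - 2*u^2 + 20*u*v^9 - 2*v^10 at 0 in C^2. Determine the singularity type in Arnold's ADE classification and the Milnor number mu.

Type A_{9}, Milnor number mu = 9.

The Hessian of f at 0 has rank 1. Corank 1: A-series; mu = 9 gives A_9.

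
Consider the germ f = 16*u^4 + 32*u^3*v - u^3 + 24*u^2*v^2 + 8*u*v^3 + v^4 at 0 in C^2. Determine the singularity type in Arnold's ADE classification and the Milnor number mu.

Type E6, Milnor number mu = 6.

The Hessian of f at 0 has rank 0. Corank 2; j^3 = -u^3 is a perfect cube, so E-series; the 4-jet and mu = 6 give E_6.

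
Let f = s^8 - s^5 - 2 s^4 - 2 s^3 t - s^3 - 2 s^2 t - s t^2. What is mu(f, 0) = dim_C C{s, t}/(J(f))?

9

The Hessian of f at 0 is [[0, 0], [0, 0]] with rank 0, so corank 2. A Groebner basis of the Jacobian ideal J(f) in C{s,t} is {s^2*t^2 + s*t^2 + t^3, -31*s^2*t/8 + s^2 + s*t^3 - 6*s*t^2 + 9*s*t/8 - 3*t^3 + t^2/8, 21*s^2*t/2 - 3*s^2 + 14*s*t^2 - 7*s*t/2 + t^4 + 6*t^3 - t^2/2, s^3 + s^2 + s*t}; counting standard monomials gives mu = 9. Corank 2; j^3 = -s*(s + t)^2 has shape L^2 M (L != M), so D-series; mu = 9 gives D_9.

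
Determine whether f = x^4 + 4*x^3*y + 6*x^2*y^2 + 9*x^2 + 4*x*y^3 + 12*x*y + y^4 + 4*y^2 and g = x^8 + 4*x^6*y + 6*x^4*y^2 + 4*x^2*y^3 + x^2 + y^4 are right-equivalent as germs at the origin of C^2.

Yes.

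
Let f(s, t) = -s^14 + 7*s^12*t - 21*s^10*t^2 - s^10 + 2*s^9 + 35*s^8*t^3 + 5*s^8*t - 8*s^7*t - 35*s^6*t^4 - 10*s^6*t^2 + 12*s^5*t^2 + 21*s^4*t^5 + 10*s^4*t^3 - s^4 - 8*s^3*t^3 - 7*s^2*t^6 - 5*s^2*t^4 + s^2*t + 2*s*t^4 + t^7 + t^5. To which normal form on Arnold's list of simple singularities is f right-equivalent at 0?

D_6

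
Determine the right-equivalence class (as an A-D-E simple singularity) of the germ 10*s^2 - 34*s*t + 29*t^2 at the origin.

A1

The Hessian of f at 0 is [[20, -34], [-34, 58]] with rank 2, so corank 0. A Groebner basis of the Jacobian ideal J(f) in C{s,t} is {s, t}; counting standard monomials gives mu = 1. Corank 0: nondegenerate Morse point, so A_1.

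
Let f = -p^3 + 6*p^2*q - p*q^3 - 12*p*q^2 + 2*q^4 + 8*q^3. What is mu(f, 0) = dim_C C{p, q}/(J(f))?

The Hessian of f at 0 is [[0, 0], [0, 0]] with rank 0, so corank 2. A Groebner basis of the Jacobian ideal J(f) in C{p,q} is {p^3 - 6*p^2*q - 48*p^2 + 192*p*q - 192*q^2, 6*p^2 + p*q^2 - 24*p*q + 24*q^2, 3*p^2 - 12*p*q + q^3 + 12*q^2}; counting standard monomials gives mu = 7. Corank 2; j^3 = -(p - 2*q)^3 is a perfect cube, so E-series; the 4-jet and mu = 7 give E_7.

7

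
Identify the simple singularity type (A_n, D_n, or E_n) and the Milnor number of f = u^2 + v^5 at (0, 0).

The Hessian of f at 0 has rank 1. Corank 1: A-series; mu = 4 gives A_4.

Type A_{4}, Milnor number mu = 4.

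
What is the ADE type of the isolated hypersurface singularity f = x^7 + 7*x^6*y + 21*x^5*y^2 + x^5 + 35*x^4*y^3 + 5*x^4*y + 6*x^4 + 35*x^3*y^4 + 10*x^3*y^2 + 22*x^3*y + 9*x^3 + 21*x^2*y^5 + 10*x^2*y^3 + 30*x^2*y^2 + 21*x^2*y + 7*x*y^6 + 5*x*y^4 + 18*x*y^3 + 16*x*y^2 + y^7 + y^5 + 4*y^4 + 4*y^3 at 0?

D_8

The Hessian of f at 0 has rank 0. Corank 2; j^3 = (x + y)*(3*x + 2*y)^2 has shape L^2 M (L != M), so D-series; mu = 8 gives D_8.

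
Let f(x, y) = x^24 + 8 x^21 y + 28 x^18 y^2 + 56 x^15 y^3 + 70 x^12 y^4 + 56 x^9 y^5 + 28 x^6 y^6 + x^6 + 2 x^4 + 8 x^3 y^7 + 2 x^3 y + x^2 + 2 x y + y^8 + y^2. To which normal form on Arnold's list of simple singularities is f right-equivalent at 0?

A_7

The Hessian of f at 0 is [[2, 2], [2, 2]] with rank 1, so corank 1. A Groebner basis of the Jacobian ideal J(f) in C{x,y} is {-3*x^2 - 7*x*y + y^4 - 4*y^2, x^3 + x + y, x^2*y - 2*x/3 - y^3/3 - 2*y/3, x*y^2 + x/3 + 2*y^3/3 + y/3}; counting standard monomials gives mu = 7. Corank 1: A-series; mu = 7 gives A_7.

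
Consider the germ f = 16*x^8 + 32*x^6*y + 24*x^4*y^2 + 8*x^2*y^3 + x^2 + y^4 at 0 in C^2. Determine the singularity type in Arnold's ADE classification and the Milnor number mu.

The Hessian of f at 0 has rank 1. Corank 1: A-series; mu = 3 gives A_3.

Type A_{3}, Milnor number mu = 3.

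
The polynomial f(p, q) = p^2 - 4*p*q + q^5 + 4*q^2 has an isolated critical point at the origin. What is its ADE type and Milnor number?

The Hessian of f at 0 has rank 1. Corank 1: A-series; mu = 4 gives A_4.

Type A4, Milnor number mu = 4.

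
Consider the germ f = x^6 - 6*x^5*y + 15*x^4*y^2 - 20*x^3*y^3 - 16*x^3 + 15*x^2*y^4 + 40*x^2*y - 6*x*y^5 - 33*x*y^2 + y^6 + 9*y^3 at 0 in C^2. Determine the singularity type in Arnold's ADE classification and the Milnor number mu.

The Hessian of f at 0 has rank 0. Corank 2; j^3 = -(x - y)*(4*x - 3*y)^2 has shape L^2 M (L != M), so D-series; mu = 7 gives D_7.

Type D7, Milnor number mu = 7.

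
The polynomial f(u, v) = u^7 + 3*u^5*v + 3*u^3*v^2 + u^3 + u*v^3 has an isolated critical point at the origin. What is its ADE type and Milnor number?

Type E7, Milnor number mu = 7.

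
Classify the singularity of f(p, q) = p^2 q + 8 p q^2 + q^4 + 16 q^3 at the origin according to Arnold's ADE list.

D_5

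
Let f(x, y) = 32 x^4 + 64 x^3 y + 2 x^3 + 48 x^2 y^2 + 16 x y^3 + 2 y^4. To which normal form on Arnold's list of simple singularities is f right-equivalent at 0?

E6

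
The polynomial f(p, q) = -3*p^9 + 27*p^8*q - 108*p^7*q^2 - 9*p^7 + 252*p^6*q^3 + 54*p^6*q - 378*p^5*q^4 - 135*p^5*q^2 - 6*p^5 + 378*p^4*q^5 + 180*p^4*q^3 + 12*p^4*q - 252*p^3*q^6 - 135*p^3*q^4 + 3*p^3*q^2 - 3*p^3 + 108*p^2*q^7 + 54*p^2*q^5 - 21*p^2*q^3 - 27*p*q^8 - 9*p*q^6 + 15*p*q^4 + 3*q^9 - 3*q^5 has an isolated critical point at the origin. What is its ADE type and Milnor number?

Type E_{8}, Milnor number mu = 8.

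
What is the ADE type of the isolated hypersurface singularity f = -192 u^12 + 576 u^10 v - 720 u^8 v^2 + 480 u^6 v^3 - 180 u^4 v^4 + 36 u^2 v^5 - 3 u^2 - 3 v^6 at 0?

The Hessian of f at 0 has rank 1. Corank 1: A-series; mu = 5 gives A_5.

A_5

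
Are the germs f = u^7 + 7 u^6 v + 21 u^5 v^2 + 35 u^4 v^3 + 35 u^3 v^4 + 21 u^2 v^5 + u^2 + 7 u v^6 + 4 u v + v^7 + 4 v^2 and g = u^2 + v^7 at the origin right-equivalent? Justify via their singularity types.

Yes.

The Hessian of f at 0 has rank 1. Corank 1: A-series; mu = 6 gives A_6. The Hessian of g at 0 has rank 1. Corank 1: A-series; mu = 6 gives A_6. Both have type A_6, hence right-equivalent.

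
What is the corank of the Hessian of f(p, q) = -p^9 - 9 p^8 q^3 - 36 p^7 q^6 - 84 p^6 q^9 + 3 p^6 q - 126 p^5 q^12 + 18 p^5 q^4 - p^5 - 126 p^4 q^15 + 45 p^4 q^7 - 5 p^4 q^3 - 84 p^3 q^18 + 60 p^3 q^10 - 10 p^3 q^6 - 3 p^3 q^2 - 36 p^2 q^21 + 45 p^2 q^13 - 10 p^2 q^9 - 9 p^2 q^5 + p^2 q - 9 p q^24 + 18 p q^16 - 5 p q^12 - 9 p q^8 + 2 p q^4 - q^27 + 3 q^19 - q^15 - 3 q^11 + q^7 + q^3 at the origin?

2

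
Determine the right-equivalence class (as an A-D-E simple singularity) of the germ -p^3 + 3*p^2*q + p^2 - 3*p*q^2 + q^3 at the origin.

A_{2}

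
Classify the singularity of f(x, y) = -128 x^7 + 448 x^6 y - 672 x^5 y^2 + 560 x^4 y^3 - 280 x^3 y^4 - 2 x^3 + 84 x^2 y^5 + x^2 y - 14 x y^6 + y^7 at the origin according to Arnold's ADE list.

D_{8}

The Hessian of f at 0 is [[0, 0], [0, 0]] with rank 0, so corank 2. A Groebner basis of the Jacobian ideal J(f) in C{x,y} is {x*y/14 + y^6, x*y^2, x^2 - x*y/2}; counting standard monomials gives mu = 8. Corank 2; j^3 = -x^2*(2*x - y) has shape L^2 M (L != M), so D-series; mu = 8 gives D_8.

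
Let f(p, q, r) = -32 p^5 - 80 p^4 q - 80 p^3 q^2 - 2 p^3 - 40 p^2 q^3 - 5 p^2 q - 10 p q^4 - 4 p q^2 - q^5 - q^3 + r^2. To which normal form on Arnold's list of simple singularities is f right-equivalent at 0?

D6

The Hessian of f at 0 has rank 1. Corank 2; j^3 = -(p + q)^2*(2*p + q) has shape L^2 M (L != M), so D-series; mu = 6 gives D_6.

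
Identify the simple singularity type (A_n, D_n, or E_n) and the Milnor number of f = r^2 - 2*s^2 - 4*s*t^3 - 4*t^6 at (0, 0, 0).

The Hessian of f at 0 has rank 2. Corank 1: A-series; mu = 5 gives A_5.

Type A_{5}, Milnor number mu = 5.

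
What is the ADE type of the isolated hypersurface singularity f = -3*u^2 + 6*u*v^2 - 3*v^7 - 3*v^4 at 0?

A_{6}

The Hessian of f at 0 has rank 1. Corank 1: A-series; mu = 6 gives A_6.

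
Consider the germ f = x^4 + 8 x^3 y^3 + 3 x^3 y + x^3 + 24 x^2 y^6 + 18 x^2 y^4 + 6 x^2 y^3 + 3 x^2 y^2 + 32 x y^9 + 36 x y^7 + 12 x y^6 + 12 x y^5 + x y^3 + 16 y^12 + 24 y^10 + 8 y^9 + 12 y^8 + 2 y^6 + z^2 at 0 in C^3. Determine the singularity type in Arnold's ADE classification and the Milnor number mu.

Type E_7, Milnor number mu = 7.

The Hessian of f at 0 has rank 1. Corank 2; j^3 = x^3 is a perfect cube, so E-series; the 4-jet and mu = 7 give E_7.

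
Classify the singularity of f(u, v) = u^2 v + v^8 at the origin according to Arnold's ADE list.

D9

The Hessian of f at 0 has rank 0. Corank 2; j^3 = u^2*v has shape L^2 M (L != M), so D-series; mu = 9 gives D_9.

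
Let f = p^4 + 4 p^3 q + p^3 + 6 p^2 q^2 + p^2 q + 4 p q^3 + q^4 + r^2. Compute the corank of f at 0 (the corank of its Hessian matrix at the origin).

2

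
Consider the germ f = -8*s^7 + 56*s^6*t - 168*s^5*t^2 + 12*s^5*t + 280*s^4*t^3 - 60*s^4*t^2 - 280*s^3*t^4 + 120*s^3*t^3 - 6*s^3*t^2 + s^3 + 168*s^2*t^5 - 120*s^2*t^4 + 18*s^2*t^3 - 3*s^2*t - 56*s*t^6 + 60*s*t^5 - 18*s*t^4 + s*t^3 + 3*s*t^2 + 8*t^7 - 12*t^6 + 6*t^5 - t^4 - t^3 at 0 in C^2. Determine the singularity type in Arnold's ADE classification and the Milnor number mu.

Type E_7, Milnor number mu = 7.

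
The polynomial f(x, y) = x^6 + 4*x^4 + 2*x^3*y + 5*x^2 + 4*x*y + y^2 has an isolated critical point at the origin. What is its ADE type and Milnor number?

The Hessian of f at 0 has rank 2. Corank 0: nondegenerate Morse point, so A_1.

Type A_{1}, Milnor number mu = 1.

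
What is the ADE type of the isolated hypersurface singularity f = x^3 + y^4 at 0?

The Hessian of f at 0 has rank 0. Corank 2; j^3 = x^3 is a perfect cube, so E-series; the 4-jet and mu = 6 give E_6.

E6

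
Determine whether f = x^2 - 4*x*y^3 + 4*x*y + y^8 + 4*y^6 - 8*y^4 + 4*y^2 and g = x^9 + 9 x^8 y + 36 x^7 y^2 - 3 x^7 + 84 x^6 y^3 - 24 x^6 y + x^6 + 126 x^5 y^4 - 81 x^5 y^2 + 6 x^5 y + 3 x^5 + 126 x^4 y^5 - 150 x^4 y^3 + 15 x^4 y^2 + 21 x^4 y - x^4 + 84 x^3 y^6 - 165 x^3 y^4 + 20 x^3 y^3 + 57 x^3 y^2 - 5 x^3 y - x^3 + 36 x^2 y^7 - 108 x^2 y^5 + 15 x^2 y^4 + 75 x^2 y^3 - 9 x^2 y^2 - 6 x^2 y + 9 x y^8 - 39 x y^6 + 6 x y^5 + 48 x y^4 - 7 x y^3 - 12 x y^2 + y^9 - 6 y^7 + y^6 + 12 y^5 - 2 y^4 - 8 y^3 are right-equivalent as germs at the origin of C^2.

No.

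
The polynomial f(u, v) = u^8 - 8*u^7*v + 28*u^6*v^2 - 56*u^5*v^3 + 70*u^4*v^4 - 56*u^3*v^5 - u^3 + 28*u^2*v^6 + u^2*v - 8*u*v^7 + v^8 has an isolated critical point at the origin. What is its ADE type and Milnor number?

The Hessian of f at 0 has rank 0. Corank 2; j^3 = -u^2*(u - v) has shape L^2 M (L != M), so D-series; mu = 9 gives D_9.

Type D9, Milnor number mu = 9.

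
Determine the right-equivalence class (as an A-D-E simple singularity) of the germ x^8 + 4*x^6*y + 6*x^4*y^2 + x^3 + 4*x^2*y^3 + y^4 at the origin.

E_6

The Hessian of f at 0 has rank 0. Corank 2; j^3 = x^3 is a perfect cube, so E-series; the 4-jet and mu = 6 give E_6.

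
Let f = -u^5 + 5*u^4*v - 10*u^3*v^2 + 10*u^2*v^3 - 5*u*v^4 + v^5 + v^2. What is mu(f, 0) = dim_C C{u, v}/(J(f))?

The Hessian of f at 0 is [[0, 0], [0, 2]] with rank 1, so corank 1. A Groebner basis of the Jacobian ideal J(f) in C{u,v} is {u^4, v}; counting standard monomials gives mu = 4. Corank 1: A-series; mu = 4 gives A_4.

4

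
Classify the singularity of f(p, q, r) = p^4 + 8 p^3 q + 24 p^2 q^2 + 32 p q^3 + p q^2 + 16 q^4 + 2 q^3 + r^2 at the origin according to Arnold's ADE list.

D_5

The Hessian of f at 0 is [[0, 0, 0], [0, 0, 0], [0, 0, 2]] with rank 1, so corank 2. A Groebner basis of the Jacobian ideal J(f) in C{p,q,r} is {p^3 + q^2/4, q^3, p*q + 2*q^2, r}; counting standard monomials gives mu = 5. Corank 2; j^3 = q^2*(p + 2*q) has shape L^2 M (L != M), so D-series; mu = 5 gives D_5.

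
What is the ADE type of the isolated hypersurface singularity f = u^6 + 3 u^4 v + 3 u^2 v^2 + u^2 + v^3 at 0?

A_2

The Hessian of f at 0 has rank 1. Corank 1: A-series; mu = 2 gives A_2.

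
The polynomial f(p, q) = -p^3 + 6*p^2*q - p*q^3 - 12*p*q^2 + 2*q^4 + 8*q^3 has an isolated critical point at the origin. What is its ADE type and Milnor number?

The Hessian of f at 0 has rank 0. Corank 2; j^3 = -(p - 2*q)^3 is a perfect cube, so E-series; the 4-jet and mu = 7 give E_7.

Type E7, Milnor number mu = 7.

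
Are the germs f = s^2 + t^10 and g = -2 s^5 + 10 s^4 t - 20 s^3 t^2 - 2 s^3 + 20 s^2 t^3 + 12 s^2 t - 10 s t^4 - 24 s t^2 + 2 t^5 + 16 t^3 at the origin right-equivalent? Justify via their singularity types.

No.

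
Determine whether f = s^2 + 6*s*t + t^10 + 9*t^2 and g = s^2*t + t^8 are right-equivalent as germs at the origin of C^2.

No.

The Hessian of f at 0 has rank 1. Corank 1: A-series; mu = 9 gives A_9. The Hessian of g at 0 has rank 0. Corank 2; j^3 = s^2*t has shape L^2 M (L != M), so D-series; mu = 9 gives D_9. f is A_9 but g is D_9, hence not right-equivalent.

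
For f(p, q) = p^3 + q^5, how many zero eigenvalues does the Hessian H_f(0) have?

2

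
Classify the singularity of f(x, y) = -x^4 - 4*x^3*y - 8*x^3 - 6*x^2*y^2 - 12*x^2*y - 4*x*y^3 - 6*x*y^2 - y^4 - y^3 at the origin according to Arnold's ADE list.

E_6

The Hessian of f at 0 is [[0, 0], [0, 0]] with rank 0, so corank 2. A Groebner basis of the Jacobian ideal J(f) in C{x,y} is {y^4, x*y^2 + 2*y^3/3, x^2 + x*y + y^2/4}; counting standard monomials gives mu = 6. Corank 2; j^3 = -(2*x + y)^3 is a perfect cube, so E-series; the 4-jet and mu = 6 give E_6.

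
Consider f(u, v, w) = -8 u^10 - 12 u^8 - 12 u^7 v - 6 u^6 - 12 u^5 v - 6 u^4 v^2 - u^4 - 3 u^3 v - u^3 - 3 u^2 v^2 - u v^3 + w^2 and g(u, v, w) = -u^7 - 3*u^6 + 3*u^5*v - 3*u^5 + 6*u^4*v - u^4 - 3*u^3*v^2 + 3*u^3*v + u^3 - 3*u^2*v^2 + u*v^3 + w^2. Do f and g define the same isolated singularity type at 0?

The Hessian of f at 0 is [[0, 0, 0], [0, 0, 0], [0, 0, 2]] with rank 1, so corank 2. A Groebner basis of the Jacobian ideal J(f) in C{u,v,w} is {3*u^2 + v^4 + v^3, u^3, u^2*v - u^2 - v^3/3, 2*u^2 + u*v^2 + 2*v^3/3, w}; counting standard monomials gives mu = 7. Corank 2; j^3 = -u^3 is a perfect cube, so E-series; the 4-jet and mu = 7 give E_7. The Hessian of g at 0 is [[0, 0, 0], [0, 0, 0], [0, 0, 2]] with rank 1, so corank 2. A Groebner basis of the Jacobian ideal J(g) in C{u,v,w} is {3*u^2 + v^4 + v^3, u^3, u^2*v - u^2 - v^3/3, -2*u^2 + u*v^2 - 2*v^3/3, w}; counting standard monomials gives mu = 7. Corank 2; j^3 = u^3 is a perfect cube, so E-series; the 4-jet and mu = 7 give E_7. Both have type E_7, hence right-equivalent.

Yes.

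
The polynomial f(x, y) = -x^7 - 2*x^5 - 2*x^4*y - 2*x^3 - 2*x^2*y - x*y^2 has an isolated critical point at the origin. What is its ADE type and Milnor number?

The Hessian of f at 0 has rank 0. Corank 2; j^3 = -x*(2*x^2 + 2*x*y + y^2) splits into three distinct lines over C (the quadratic factor has nonzero discriminant), so D_4.

Type D4, Milnor number mu = 4.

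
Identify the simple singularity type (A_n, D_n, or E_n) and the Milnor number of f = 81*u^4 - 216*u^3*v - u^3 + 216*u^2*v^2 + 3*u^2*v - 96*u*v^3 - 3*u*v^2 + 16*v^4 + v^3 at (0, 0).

Type E_6, Milnor number mu = 6.

The Hessian of f at 0 is [[0, 0], [0, 0]] with rank 0, so corank 2. A Groebner basis of the Jacobian ideal J(f) in C{u,v} is {v^4, u*v^2 - 8*v^3/9, u^2 - 2*u*v + v^2}; counting standard monomials gives mu = 6. Corank 2; j^3 = -(u - v)^3 is a perfect cube, so E-series; the 4-jet and mu = 6 give E_6.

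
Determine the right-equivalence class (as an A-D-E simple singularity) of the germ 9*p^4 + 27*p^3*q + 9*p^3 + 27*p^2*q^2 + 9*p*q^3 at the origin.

The Hessian of f at 0 is [[0, 0], [0, 0]] with rank 0, so corank 2. A Groebner basis of the Jacobian ideal J(f) in C{p,q} is {3*p^2 + q^4 + q^3, p^3, p^2*q - p^2 - q^3/3, 2*p^2 + p*q^2 + 2*q^3/3}; counting standard monomials gives mu = 7. Corank 2; j^3 = 9*p^3 is a perfect cube, so E-series; the 4-jet and mu = 7 give E_7.

E7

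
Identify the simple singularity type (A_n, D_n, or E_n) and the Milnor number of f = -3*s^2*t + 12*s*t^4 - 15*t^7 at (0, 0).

Type D8, Milnor number mu = 8.

The Hessian of f at 0 has rank 0. Corank 2; j^3 = -3*s^2*t has shape L^2 M (L != M), so D-series; mu = 8 gives D_8.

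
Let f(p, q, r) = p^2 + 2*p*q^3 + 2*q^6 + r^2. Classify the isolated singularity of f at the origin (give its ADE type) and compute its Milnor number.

Type A_{5}, Milnor number mu = 5.

The Hessian of f at 0 has rank 2. Corank 1: A-series; mu = 5 gives A_5.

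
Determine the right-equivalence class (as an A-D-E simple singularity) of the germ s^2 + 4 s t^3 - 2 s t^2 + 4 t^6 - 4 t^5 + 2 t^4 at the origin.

The Hessian of f at 0 has rank 1. Corank 1: A-series; mu = 3 gives A_3.

A3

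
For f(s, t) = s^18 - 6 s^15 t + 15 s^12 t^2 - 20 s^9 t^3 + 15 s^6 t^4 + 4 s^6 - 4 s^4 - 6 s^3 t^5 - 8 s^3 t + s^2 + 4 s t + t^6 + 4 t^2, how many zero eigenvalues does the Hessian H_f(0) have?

The Hessian at 0 is [[2, 4], [4, 8]] of rank 1; hence corank 1.

1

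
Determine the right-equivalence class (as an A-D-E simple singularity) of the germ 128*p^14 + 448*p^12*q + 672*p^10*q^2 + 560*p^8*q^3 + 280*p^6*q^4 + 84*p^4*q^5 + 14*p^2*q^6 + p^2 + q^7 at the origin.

A6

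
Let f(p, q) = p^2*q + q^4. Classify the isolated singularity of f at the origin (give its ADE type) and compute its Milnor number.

The Hessian of f at 0 has rank 0. Corank 2; j^3 = p^2*q has shape L^2 M (L != M), so D-series; mu = 5 gives D_5.

Type D_{5}, Milnor number mu = 5.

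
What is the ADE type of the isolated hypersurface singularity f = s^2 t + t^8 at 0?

The Hessian of f at 0 has rank 0. Corank 2; j^3 = s^2*t has shape L^2 M (L != M), so D-series; mu = 9 gives D_9.

D_9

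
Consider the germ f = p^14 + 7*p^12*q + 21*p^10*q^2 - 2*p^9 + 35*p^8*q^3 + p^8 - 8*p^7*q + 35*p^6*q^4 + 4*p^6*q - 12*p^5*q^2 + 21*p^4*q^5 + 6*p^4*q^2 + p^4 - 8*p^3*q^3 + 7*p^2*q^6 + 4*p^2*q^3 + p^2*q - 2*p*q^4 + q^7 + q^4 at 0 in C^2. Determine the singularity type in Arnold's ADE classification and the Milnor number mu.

The Hessian of f at 0 has rank 0. Corank 2; j^3 = p^2*q has shape L^2 M (L != M), so D-series; mu = 5 gives D_5.

Type D5, Milnor number mu = 5.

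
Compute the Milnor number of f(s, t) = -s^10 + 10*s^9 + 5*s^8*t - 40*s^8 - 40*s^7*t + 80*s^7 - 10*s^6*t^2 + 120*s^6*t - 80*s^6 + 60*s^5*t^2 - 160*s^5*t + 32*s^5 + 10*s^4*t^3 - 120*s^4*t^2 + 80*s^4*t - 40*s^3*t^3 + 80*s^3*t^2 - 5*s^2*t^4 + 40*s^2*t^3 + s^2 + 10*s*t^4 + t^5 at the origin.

The Hessian of f at 0 has rank 1. Corank 1: A-series; mu = 4 gives A_4.

4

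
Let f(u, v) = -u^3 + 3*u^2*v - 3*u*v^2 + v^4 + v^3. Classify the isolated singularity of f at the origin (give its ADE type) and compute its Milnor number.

Type E_{6}, Milnor number mu = 6.

The Hessian of f at 0 has rank 0. Corank 2; j^3 = -(u - v)^3 is a perfect cube, so E-series; the 4-jet and mu = 6 give E_6.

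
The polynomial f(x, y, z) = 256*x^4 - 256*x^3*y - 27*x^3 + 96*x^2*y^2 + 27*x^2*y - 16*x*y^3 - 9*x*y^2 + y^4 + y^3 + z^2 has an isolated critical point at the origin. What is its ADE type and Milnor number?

Type E_{6}, Milnor number mu = 6.

The Hessian of f at 0 has rank 1. Corank 2; j^3 = -(3*x - y)^3 is a perfect cube, so E-series; the 4-jet and mu = 6 give E_6.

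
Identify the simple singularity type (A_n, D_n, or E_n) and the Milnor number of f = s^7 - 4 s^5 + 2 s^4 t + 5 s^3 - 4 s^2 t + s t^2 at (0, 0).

Type D4, Milnor number mu = 4.

The Hessian of f at 0 has rank 0. Corank 2; j^3 = s*(5*s^2 - 4*s*t + t^2) splits into three distinct lines over C (the quadratic factor has nonzero discriminant), so D_4.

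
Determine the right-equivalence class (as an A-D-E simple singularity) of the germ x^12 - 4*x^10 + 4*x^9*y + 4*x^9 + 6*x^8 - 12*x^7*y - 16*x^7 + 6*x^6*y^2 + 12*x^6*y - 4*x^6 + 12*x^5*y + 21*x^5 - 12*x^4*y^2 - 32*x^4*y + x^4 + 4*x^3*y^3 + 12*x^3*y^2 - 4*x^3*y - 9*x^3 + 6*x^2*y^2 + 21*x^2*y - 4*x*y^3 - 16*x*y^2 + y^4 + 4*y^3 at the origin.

D5

The Hessian of f at 0 has rank 0. Corank 2; j^3 = -(x - y)*(3*x - 2*y)^2 has shape L^2 M (L != M), so D-series; mu = 5 gives D_5.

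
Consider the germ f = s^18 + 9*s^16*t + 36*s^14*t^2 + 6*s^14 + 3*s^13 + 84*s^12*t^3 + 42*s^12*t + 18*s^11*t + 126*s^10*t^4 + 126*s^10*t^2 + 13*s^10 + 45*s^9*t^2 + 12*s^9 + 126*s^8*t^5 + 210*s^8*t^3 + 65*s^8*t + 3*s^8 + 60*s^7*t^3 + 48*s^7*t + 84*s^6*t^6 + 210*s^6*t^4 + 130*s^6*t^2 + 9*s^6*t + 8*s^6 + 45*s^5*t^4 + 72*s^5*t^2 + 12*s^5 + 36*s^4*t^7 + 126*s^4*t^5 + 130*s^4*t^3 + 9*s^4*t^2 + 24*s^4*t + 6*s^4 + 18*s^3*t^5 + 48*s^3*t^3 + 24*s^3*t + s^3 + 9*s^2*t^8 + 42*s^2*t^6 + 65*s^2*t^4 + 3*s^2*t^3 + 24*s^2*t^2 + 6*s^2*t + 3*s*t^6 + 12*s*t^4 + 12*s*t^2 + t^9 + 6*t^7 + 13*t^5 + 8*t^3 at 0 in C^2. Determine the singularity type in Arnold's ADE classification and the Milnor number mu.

Type E_8, Milnor number mu = 8.

The Hessian of f at 0 has rank 0. Corank 2; j^3 = (s + 2*t)^3 is a perfect cube, so E-series; the 5-jet and mu = 8 give E_8.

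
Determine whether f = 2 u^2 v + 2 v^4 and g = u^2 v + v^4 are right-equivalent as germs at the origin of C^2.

The Hessian of f at 0 has rank 0. Corank 2; j^3 = 2*u^2*v has shape L^2 M (L != M), so D-series; mu = 5 gives D_5. The Hessian of g at 0 has rank 0. Corank 2; j^3 = u^2*v has shape L^2 M (L != M), so D-series; mu = 5 gives D_5. Both have type D_5, hence right-equivalent.

Yes.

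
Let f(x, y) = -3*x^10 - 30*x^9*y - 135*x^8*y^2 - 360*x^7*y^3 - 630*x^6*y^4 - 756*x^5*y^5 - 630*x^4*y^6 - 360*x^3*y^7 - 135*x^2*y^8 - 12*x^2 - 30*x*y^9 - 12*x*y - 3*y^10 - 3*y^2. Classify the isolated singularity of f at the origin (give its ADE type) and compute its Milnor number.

The Hessian of f at 0 has rank 1. Corank 1: A-series; mu = 9 gives A_9.

Type A_{9}, Milnor number mu = 9.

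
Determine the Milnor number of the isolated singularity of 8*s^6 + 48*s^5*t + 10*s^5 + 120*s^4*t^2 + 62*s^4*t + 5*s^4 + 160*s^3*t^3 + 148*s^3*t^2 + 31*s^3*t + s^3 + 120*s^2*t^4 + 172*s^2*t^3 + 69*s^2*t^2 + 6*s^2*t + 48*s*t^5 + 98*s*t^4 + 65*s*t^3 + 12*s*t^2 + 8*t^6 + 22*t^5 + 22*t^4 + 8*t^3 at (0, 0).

7

The Hessian of f at 0 is [[0, 0], [0, 0]] with rank 0, so corank 2. A Groebner basis of the Jacobian ideal J(f) in C{s,t} is {-3*s^2/5 - 12*s*t/5 + t^4 - t^3/5 - 12*t^2/5, s^3 + 18*s^2 + 72*s*t + 14*t^3 + 72*t^2, s^2*t - 31*s^2/5 - 124*s*t/5 - 91*t^3/15 - 124*t^2/5, 8*s^2/5 + s*t^2 + 32*s*t/5 + 38*t^3/15 + 32*t^2/5}; counting standard monomials gives mu = 7. Corank 2; j^3 = (s + 2*t)^3 is a perfect cube, so E-series; the 4-jet and mu = 7 give E_7.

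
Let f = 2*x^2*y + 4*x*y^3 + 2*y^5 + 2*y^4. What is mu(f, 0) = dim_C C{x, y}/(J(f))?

5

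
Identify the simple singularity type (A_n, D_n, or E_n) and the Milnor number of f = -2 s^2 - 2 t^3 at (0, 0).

Type A_{2}, Milnor number mu = 2.

The Hessian of f at 0 has rank 1. Corank 1: A-series; mu = 2 gives A_2.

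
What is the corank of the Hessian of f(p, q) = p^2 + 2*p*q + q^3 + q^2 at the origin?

1

Hessian at 0 has rank 1.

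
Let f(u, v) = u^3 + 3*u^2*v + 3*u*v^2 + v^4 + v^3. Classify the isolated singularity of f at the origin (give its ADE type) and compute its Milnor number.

Type E_6, Milnor number mu = 6.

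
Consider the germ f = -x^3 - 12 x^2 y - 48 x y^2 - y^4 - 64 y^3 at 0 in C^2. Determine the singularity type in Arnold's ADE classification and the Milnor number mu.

The Hessian of f at 0 has rank 0. Corank 2; j^3 = -(x + 4*y)^3 is a perfect cube, so E-series; the 4-jet and mu = 6 give E_6.

Type E_6, Milnor number mu = 6.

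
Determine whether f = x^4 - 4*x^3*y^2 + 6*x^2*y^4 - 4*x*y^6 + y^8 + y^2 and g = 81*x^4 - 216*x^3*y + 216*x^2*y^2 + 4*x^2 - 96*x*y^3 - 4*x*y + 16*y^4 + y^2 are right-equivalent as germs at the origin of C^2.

Yes.

The Hessian of f at 0 is [[0, 0], [0, 2]] with rank 1, so corank 1. A Groebner basis of the Jacobian ideal J(f) in C{x,y} is {x^3, y}; counting standard monomials gives mu = 3. Corank 1: A-series; mu = 3 gives A_3. The Hessian of g at 0 is [[8, -4], [-4, 2]] with rank 1, so corank 1. A Groebner basis of the Jacobian ideal J(g) in C{x,y} is {y^3, x - y/2}; counting standard monomials gives mu = 3. Corank 1: A-series; mu = 3 gives A_3. Both have type A_3, hence right-equivalent.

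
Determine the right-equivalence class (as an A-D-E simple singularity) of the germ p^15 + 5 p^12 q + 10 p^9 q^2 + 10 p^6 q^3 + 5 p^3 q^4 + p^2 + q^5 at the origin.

The Hessian of f at 0 has rank 1. Corank 1: A-series; mu = 4 gives A_4.

A4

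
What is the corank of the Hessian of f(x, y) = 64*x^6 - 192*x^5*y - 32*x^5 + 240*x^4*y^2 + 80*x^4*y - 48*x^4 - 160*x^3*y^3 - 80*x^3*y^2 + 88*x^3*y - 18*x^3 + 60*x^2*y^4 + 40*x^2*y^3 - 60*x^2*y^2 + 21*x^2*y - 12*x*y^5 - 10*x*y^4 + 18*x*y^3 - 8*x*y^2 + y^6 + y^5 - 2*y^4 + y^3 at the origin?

The Hessian at 0 is [[0, 0], [0, 0]] of rank 0; hence corank 2.

2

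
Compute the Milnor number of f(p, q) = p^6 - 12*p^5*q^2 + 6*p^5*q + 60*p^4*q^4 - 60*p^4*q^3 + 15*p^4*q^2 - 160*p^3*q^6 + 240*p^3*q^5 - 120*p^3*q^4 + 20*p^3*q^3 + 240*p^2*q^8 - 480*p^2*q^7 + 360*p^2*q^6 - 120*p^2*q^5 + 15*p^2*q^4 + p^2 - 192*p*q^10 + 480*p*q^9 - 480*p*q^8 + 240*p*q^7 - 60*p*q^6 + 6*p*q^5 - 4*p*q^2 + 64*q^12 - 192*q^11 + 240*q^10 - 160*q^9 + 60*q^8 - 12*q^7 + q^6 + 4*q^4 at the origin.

The Hessian of f at 0 has rank 1. Corank 1: A-series; mu = 5 gives A_5.

5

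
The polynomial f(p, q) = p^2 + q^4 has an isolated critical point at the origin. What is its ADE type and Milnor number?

The Hessian of f at 0 has rank 1. Corank 1: A-series; mu = 3 gives A_3.

Type A_3, Milnor number mu = 3.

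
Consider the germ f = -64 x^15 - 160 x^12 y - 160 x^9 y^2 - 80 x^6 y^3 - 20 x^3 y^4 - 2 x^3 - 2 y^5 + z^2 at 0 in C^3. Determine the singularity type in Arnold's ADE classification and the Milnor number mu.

The Hessian of f at 0 is [[0, 0, 0], [0, 0, 0], [0, 0, 2]] with rank 1, so corank 2. A Groebner basis of the Jacobian ideal J(f) in C{x,y,z} is {y^4, x^2, z}; counting standard monomials gives mu = 8. Corank 2; j^3 = -2*x^3 is a perfect cube, so E-series; the 5-jet and mu = 8 give E_8.

Type E8, Milnor number mu = 8.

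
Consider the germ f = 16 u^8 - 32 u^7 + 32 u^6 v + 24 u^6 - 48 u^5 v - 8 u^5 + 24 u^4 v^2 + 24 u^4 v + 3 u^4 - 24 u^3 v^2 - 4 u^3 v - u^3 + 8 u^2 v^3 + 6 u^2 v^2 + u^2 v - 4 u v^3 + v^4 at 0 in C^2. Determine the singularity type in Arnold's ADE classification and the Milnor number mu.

Type D_{5}, Milnor number mu = 5.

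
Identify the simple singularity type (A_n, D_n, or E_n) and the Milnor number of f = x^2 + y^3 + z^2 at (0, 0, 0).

Type A_2, Milnor number mu = 2.

The Hessian of f at 0 is [[2, 0, 0], [0, 0, 0], [0, 0, 2]] with rank 2, so corank 1. A Groebner basis of the Jacobian ideal J(f) in C{x,y,z} is {y^2, x, z}; counting standard monomials gives mu = 2. Corank 1: A-series; mu = 2 gives A_2.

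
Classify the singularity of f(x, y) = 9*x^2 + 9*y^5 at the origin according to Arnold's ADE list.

A_{4}

The Hessian of f at 0 has rank 1. Corank 1: A-series; mu = 4 gives A_4.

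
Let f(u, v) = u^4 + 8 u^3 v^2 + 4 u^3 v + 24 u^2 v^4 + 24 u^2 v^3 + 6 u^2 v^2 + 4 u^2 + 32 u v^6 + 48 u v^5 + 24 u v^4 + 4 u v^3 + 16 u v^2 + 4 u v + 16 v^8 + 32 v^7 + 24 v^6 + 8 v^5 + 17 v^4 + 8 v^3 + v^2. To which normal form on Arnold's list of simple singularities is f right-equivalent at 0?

A3

The Hessian of f at 0 is [[8, 4], [4, 2]] with rank 1, so corank 1. A Groebner basis of the Jacobian ideal J(f) in C{u,v} is {u^2 + u/8 + v/16, u*v - u/4 - v/8, u/2 + v^2 + v/4}; counting standard monomials gives mu = 3. Corank 1: A-series; mu = 3 gives A_3.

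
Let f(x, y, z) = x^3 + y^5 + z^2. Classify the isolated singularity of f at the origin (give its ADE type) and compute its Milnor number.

The Hessian of f at 0 has rank 1. Corank 2; j^3 = x^3 is a perfect cube, so E-series; the 5-jet and mu = 8 give E_8.

Type E8, Milnor number mu = 8.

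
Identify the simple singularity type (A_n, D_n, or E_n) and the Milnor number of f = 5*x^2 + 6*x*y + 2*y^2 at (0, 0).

Type A_{1}, Milnor number mu = 1.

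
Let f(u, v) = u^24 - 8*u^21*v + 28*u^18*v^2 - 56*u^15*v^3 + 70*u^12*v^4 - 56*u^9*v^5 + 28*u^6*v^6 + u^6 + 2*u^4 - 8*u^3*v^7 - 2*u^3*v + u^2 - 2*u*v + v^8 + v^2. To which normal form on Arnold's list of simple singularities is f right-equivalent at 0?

A7

The Hessian of f at 0 is [[2, -2], [-2, 2]] with rank 1, so corank 1. A Groebner basis of the Jacobian ideal J(f) in C{u,v} is {-3*u^2 + 7*u*v + v^4 - 4*v^2, u^3 + u - v, u^2*v + 2*u/3 - v^3/3 - 2*v/3, u*v^2 + u/3 - 2*v^3/3 - v/3}; counting standard monomials gives mu = 7. Corank 1: A-series; mu = 7 gives A_7.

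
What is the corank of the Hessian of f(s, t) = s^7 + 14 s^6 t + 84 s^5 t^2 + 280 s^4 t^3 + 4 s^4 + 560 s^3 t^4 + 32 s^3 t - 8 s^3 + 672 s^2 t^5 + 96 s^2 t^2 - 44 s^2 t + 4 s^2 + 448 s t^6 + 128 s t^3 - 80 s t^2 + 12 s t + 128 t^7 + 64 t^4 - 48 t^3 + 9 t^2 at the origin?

Hessian at 0 has rank 1.

1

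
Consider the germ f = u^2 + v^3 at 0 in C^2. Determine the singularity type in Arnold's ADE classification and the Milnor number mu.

The Hessian of f at 0 is [[2, 0], [0, 0]] with rank 1, so corank 1. A Groebner basis of the Jacobian ideal J(f) in C{u,v} is {v^2, u}; counting standard monomials gives mu = 2. Corank 1: A-series; mu = 2 gives A_2.

Type A_2, Milnor number mu = 2.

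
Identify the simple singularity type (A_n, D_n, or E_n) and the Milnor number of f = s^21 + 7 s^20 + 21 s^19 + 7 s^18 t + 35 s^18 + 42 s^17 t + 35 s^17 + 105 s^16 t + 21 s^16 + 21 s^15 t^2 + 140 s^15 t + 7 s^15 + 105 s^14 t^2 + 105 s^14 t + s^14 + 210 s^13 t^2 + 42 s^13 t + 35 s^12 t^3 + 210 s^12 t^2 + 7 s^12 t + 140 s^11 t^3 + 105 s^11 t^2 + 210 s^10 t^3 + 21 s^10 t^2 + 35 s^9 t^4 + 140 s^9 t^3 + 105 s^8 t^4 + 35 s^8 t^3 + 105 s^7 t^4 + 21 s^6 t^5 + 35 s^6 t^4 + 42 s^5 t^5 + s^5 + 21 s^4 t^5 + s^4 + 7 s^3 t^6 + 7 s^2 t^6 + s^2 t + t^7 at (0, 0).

Type D8, Milnor number mu = 8.

The Hessian of f at 0 has rank 0. Corank 2; j^3 = s^2*t has shape L^2 M (L != M), so D-series; mu = 8 gives D_8.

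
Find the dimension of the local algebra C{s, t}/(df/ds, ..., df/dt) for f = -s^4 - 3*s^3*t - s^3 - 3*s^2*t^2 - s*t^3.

7

The Hessian of f at 0 has rank 0. Corank 2; j^3 = -s^3 is a perfect cube, so E-series; the 4-jet and mu = 7 give E_7.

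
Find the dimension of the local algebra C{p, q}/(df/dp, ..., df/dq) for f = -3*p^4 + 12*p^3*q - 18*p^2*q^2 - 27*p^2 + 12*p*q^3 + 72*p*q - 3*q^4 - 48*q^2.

The Hessian of f at 0 has rank 1. Corank 1: A-series; mu = 3 gives A_3.

3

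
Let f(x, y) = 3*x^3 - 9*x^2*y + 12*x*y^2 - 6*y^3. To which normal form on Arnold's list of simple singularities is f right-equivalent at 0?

D4

The Hessian of f at 0 has rank 0. Corank 2; j^3 = 3*(x - y)*(x^2 - 2*x*y + 2*y^2) splits into three distinct lines over C (the quadratic factor has nonzero discriminant), so D_4.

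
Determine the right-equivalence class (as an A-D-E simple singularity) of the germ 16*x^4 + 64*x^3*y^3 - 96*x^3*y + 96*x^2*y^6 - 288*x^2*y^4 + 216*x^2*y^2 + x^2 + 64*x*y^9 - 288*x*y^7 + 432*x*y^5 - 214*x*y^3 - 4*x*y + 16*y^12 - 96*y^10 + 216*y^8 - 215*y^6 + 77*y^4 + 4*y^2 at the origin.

A_3

The Hessian of f at 0 has rank 1. Corank 1: A-series; mu = 3 gives A_3.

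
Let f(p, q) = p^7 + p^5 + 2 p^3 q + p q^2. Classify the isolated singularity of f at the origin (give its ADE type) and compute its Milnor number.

Type D_8, Milnor number mu = 8.

The Hessian of f at 0 is [[0, 0], [0, 0]] with rank 0, so corank 2. A Groebner basis of the Jacobian ideal J(f) in C{p,q} is {p*q^3, q^4, p^3 + p*q, p^2*q - 7*q^3 + q^2}; counting standard monomials gives mu = 8. Corank 2; j^3 = p*q^2 has shape L^2 M (L != M), so D-series; mu = 8 gives D_8.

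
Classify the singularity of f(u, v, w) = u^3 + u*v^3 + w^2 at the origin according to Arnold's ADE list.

E_{7}

The Hessian of f at 0 has rank 1. Corank 2; j^3 = u^3 is a perfect cube, so E-series; the 4-jet and mu = 7 give E_7.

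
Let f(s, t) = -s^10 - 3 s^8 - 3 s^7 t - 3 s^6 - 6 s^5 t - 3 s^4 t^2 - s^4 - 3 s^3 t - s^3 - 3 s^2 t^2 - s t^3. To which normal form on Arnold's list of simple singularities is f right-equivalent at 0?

E7

The Hessian of f at 0 has rank 0. Corank 2; j^3 = -s^3 is a perfect cube, so E-series; the 4-jet and mu = 7 give E_7.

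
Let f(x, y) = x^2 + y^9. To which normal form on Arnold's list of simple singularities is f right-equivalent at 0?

The Hessian of f at 0 is [[2, 0], [0, 0]] with rank 1, so corank 1. A Groebner basis of the Jacobian ideal J(f) in C{x,y} is {y^8, x}; counting standard monomials gives mu = 8. Corank 1: A-series; mu = 8 gives A_8.

A_{8}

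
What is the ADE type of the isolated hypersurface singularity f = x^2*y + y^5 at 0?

D_{6}

The Hessian of f at 0 is [[0, 0], [0, 0]] with rank 0, so corank 2. A Groebner basis of the Jacobian ideal J(f) in C{x,y} is {x^2/5 + y^4, x^3, x*y}; counting standard monomials gives mu = 6. Corank 2; j^3 = x^2*y has shape L^2 M (L != M), so D-series; mu = 6 gives D_6.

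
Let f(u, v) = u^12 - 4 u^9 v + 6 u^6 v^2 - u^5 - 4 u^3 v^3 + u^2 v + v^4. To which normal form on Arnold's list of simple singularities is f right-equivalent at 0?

The Hessian of f at 0 is [[0, 0], [0, 0]] with rank 0, so corank 2. A Groebner basis of the Jacobian ideal J(f) in C{u,v} is {u^3, u^2/4 + v^3, u*v}; counting standard monomials gives mu = 5. Corank 2; j^3 = u^2*v has shape L^2 M (L != M), so D-series; mu = 5 gives D_5.

D5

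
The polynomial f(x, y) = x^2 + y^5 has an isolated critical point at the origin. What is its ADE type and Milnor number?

Type A_4, Milnor number mu = 4.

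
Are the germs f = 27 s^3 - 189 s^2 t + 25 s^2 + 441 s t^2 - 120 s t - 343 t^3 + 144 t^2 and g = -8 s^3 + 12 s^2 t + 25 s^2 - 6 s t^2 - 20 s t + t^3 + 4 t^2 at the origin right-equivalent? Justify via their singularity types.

The Hessian of f at 0 has rank 1. Corank 1: A-series; mu = 2 gives A_2. The Hessian of g at 0 has rank 1. Corank 1: A-series; mu = 2 gives A_2. Both have type A_2, hence right-equivalent.

Yes.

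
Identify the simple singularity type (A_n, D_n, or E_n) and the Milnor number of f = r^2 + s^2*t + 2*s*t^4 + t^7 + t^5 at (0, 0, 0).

Type D_{6}, Milnor number mu = 6.

The Hessian of f at 0 is [[0, 0, 0], [0, 0, 0], [0, 0, 2]] with rank 1, so corank 2. A Groebner basis of the Jacobian ideal J(f) in C{s,t,r} is {s*t + t^4, s*t^2, s^2 - 5*s*t, r}; counting standard monomials gives mu = 6. Corank 2; j^3 = s^2*t has shape L^2 M (L != M), so D-series; mu = 6 gives D_6.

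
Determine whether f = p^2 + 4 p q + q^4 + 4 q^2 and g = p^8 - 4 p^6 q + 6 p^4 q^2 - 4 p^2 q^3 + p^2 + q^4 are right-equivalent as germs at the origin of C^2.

The Hessian of f at 0 has rank 1. Corank 1: A-series; mu = 3 gives A_3. The Hessian of g at 0 has rank 1. Corank 1: A-series; mu = 3 gives A_3. Both have type A_3, hence right-equivalent.

Yes.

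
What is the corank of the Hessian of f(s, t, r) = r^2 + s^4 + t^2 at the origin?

1

Hessian at 0 has rank 2.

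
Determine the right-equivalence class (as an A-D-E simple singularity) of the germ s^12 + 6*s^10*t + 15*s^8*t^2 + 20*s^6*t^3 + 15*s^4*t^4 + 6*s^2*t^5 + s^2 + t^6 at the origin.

The Hessian of f at 0 has rank 1. Corank 1: A-series; mu = 5 gives A_5.

A_{5}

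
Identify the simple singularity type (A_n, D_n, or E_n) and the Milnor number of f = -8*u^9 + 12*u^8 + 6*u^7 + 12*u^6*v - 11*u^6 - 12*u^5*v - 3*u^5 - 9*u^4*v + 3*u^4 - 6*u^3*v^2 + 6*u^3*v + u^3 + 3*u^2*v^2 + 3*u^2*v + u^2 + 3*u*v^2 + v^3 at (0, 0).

Type A2, Milnor number mu = 2.

The Hessian of f at 0 has rank 1. Corank 1: A-series; mu = 2 gives A_2.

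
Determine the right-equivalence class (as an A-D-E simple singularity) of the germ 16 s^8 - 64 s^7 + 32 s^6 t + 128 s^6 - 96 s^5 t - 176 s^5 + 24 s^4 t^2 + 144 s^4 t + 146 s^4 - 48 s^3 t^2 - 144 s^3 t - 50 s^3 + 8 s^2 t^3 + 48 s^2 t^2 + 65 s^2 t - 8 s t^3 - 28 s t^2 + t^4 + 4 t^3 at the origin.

The Hessian of f at 0 has rank 0. Corank 2; j^3 = -(2*s - t)*(5*s - 2*t)^2 has shape L^2 M (L != M), so D-series; mu = 5 gives D_5.

D_{5}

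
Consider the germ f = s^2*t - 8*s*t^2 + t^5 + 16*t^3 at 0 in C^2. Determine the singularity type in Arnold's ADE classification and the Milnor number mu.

The Hessian of f at 0 has rank 0. Corank 2; j^3 = t*(s - 4*t)^2 has shape L^2 M (L != M), so D-series; mu = 6 gives D_6.

Type D_{6}, Milnor number mu = 6.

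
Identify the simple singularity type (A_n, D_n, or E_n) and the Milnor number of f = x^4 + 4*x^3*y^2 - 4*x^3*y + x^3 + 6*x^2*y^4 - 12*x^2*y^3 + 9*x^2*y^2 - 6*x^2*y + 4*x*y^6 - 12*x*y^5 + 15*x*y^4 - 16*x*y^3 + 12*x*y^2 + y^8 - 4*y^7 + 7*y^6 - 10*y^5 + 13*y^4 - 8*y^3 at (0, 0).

The Hessian of f at 0 has rank 0. Corank 2; j^3 = (x - 2*y)^3 is a perfect cube, so E-series; the 4-jet and mu = 6 give E_6.

Type E_{6}, Milnor number mu = 6.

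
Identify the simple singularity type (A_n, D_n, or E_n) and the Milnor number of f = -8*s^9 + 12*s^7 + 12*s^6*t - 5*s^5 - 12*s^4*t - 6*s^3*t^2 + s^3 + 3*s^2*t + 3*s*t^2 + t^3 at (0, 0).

Type E8, Milnor number mu = 8.

The Hessian of f at 0 has rank 0. Corank 2; j^3 = (s + t)^3 is a perfect cube, so E-series; the 5-jet and mu = 8 give E_8.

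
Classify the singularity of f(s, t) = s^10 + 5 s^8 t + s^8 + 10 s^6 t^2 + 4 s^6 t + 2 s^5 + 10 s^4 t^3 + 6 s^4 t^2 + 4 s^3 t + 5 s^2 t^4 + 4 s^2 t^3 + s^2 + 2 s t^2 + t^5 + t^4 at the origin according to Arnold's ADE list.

A4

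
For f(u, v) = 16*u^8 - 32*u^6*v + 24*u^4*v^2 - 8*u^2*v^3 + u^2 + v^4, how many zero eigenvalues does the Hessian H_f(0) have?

Hessian at 0 has rank 1.

1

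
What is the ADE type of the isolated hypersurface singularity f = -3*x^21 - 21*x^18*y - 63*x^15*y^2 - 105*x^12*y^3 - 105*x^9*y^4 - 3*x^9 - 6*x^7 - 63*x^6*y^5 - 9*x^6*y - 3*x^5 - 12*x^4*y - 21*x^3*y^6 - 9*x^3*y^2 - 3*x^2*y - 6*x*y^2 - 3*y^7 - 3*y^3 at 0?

The Hessian of f at 0 is [[0, 0], [0, 0]] with rank 0, so corank 2. A Groebner basis of the Jacobian ideal J(f) in C{x,y} is {-x^2/3 + x*y^3 + x*y/3 + 2*y^2/3, x^2/2 + y^4 - y^2/2, x^3 - 3*x*y^2 - 2*y^3, x^2*y + 2*x*y^2 + y^3}; counting standard monomials gives mu = 8. Corank 2; j^3 = -3*y*(x + y)^2 has shape L^2 M (L != M), so D-series; mu = 8 gives D_8.

D8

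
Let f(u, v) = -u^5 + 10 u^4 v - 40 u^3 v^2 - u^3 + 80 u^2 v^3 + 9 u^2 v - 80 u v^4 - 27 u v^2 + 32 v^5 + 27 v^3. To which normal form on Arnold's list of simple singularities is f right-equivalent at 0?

The Hessian of f at 0 has rank 0. Corank 2; j^3 = -(u - 3*v)^3 is a perfect cube, so E-series; the 5-jet and mu = 8 give E_8.

E_{8}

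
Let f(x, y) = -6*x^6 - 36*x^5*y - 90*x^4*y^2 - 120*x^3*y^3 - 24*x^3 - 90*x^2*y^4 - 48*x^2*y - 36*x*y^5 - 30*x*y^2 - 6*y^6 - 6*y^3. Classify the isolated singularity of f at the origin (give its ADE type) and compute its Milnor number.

Type D_{7}, Milnor number mu = 7.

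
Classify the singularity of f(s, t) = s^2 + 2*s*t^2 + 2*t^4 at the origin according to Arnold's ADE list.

A3

The Hessian of f at 0 is [[2, 0], [0, 0]] with rank 1, so corank 1. A Groebner basis of the Jacobian ideal J(f) in C{s,t} is {s^2, s*t, s + t^2}; counting standard monomials gives mu = 3. Corank 1: A-series; mu = 3 gives A_3.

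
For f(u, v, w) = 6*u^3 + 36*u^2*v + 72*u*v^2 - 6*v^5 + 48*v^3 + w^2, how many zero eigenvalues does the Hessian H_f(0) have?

2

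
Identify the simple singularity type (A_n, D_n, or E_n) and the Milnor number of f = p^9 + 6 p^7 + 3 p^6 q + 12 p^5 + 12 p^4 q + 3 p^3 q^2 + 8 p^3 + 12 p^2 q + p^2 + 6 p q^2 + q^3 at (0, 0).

The Hessian of f at 0 has rank 1. Corank 1: A-series; mu = 2 gives A_2.

Type A_{2}, Milnor number mu = 2.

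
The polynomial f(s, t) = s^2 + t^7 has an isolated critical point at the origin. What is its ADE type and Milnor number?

Type A6, Milnor number mu = 6.

The Hessian of f at 0 has rank 1. Corank 1: A-series; mu = 6 gives A_6.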